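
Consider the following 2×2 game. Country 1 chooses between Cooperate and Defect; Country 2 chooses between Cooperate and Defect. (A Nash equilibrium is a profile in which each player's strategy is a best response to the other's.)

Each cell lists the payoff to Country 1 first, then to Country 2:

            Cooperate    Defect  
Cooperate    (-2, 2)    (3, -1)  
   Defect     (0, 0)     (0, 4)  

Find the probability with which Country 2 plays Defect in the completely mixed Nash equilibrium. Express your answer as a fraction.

2/5

Let q be the probability that Country 2 plays Cooperate. In a completely mixed equilibrium, Country 1 must be indifferent between Cooperate and Defect.
Country 1's expected payoff from Cooperate is −2q + 3(1−q); from Defect it is 0.
Setting these equal: −5q + 3 = 0, so q = 3/5.
Therefore Country 2 plays Defect with probability 1 − 3/5 = 2/5.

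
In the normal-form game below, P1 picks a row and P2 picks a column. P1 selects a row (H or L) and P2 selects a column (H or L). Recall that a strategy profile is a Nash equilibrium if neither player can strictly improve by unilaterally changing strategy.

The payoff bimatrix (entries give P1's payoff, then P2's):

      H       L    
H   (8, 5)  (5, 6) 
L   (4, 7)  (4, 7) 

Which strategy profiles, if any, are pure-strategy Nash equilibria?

(H, L)

(H, H): P2 prefers L (6 > 5) — not an equilibrium.
(H, L): P1 gets 5 ≥ 4 from L, and P2 gets 6 ≥ 5 from H — Nash equilibrium.
(L, H): P1 prefers H (8 > 4) — not an equilibrium.
(L, L): P1 prefers H (5 > 4) — not an equilibrium.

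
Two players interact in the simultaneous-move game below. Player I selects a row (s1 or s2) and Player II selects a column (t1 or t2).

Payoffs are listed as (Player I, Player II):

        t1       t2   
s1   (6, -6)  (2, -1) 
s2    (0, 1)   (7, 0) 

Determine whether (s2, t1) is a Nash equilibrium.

At (s2, t1), Player I earns 0; switching to s1 would give 6, so Player I would deviate.
Player II earns 1; switching to t2 would give 0, so Player II has no profitable deviation.
Since at least one player can profitably deviate, this is not a Nash equilibrium.

No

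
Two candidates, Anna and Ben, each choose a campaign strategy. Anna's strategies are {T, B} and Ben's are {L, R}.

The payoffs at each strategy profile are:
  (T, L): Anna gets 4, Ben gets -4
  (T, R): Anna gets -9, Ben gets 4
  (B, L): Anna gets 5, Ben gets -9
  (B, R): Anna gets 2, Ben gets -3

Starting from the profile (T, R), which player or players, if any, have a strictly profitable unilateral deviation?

Anna at (T, R) earns -9; deviating to B yields 2 — a strict improvement.
Ben earns 4; deviating to L yields -4 — not better.
Only Anna has a strictly profitable deviation.

Anna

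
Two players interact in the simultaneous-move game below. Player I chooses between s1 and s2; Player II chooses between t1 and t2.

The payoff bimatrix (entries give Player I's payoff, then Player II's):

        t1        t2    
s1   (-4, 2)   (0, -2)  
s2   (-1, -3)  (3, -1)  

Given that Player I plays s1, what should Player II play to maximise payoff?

t1

Against s1, Player II earns 2 from t1 and -2 from t2.
So t1 is the best response.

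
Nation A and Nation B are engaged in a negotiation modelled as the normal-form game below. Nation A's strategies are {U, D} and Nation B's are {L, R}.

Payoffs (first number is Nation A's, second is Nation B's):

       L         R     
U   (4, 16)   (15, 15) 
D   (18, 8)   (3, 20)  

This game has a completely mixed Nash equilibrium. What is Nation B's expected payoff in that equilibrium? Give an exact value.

First find x, the probability Nation A plays U, from Nation B's indifference between L and R: 16x + 8(1−x) = 15x + 20(1−x), giving x = 12/13.
Since Nation B is indifferent in equilibrium, Nation B's expected payoff equals the payoff from either column against (12/13, 1/13). Using L: 16(12/13) + 8(1/13) = 200/13.

200/13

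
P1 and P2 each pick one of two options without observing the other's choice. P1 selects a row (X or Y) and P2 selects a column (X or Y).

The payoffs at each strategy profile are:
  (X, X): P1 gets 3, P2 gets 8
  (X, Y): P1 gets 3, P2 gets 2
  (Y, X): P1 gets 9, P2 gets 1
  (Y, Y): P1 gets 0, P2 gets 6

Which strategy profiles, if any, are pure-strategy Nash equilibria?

(X, X): P1 prefers Y (9 > 3) — not an equilibrium.
(X, Y): P2 prefers X (8 > 2) — not an equilibrium.
(Y, X): P2 prefers Y (6 > 1) — not an equilibrium.
(Y, Y): P1 prefers X (3 > 0) — not an equilibrium.

none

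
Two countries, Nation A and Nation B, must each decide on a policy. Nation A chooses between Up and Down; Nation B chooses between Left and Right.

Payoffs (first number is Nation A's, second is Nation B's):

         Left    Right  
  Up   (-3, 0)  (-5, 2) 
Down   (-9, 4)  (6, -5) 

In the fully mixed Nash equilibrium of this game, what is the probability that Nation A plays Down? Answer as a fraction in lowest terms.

Let p be the probability that Nation A plays Up. In a completely mixed equilibrium, Nation B must be indifferent between Left and Right.
Nation B's expected payoff from Left is 4(1−p); from Right it is 2p − 5(1−p).
Setting these equal: −4p + 4 = 7p − 5, so p = 9/11.
Therefore Nation A plays Down with probability 1 − 9/11 = 2/11.

2/11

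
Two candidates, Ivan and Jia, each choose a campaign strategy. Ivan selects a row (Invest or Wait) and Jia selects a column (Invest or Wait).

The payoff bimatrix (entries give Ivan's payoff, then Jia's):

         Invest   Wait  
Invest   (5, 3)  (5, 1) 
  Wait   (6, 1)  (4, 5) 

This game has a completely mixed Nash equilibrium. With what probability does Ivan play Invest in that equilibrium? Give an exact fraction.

Let p be the probability that Ivan plays Invest. In a completely mixed equilibrium, Jia must be indifferent between Invest and Wait.
Jia's expected payoff from Invest is 3p + (1−p); from Wait it is p + 5(1−p).
Setting these equal: 2p + 1 = −4p + 5, so p = 2/3.

2/3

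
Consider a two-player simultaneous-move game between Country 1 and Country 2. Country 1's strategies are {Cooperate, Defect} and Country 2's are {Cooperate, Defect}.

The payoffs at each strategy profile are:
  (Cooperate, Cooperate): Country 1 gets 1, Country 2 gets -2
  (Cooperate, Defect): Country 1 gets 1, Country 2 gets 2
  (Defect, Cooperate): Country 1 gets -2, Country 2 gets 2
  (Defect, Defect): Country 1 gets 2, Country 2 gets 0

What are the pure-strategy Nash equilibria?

(Cooperate, Cooperate): Country 2 prefers Defect (2 > -2) — not an equilibrium.
(Cooperate, Defect): Country 1 prefers Defect (2 > 1) — not an equilibrium.
(Defect, Cooperate): Country 1 prefers Cooperate (1 > -2) — not an equilibrium.
(Defect, Defect): Country 2 prefers Cooperate (2 > 0) — not an equilibrium.

none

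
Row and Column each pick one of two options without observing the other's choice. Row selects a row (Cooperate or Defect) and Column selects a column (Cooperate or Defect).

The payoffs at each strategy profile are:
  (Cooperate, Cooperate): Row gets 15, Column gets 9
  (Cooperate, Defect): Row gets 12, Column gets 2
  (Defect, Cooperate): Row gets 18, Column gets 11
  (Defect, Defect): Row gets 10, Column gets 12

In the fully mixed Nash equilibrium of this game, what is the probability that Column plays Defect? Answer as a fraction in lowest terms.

3/5

Let y be the probability that Column plays Cooperate. In a completely mixed equilibrium, Row must be indifferent between Cooperate and Defect.
Row's expected payoff from Cooperate is 15y + 12(1−y); from Defect it is 18y + 10(1−y).
Setting these equal: 3y + 12 = 8y + 10, so y = 2/5.
Therefore Column plays Defect with probability 1 − 2/5 = 3/5.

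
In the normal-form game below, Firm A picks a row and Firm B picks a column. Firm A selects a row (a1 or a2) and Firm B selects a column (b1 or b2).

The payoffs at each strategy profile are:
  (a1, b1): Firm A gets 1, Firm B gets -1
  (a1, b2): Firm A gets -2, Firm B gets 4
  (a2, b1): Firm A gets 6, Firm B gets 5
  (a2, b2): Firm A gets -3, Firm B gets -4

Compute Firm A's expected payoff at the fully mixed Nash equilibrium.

-3/2

First find y, the probability Firm B plays b1, from Firm A's indifference between a1 and a2: y − 2(1−y) = 6y − 3(1−y), giving y = 1/6.
Since Firm A is indifferent in equilibrium, Firm A's expected payoff equals the payoff from either row against (1/6, 5/6). Using a1: (1/6) − 2(5/6) = -3/2.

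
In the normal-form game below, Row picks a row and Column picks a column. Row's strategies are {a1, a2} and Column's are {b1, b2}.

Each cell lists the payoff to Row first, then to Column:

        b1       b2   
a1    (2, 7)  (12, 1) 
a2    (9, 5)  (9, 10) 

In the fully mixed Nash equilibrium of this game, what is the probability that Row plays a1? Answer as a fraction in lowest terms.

5/11

Let p be the probability that Row plays a1. In a completely mixed equilibrium, Column must be indifferent between b1 and b2.
Column's expected payoff from b1 is 7p + 5(1−p); from b2 it is p + 10(1−p).
Setting these equal: 2p + 5 = −9p + 10, so p = 5/11.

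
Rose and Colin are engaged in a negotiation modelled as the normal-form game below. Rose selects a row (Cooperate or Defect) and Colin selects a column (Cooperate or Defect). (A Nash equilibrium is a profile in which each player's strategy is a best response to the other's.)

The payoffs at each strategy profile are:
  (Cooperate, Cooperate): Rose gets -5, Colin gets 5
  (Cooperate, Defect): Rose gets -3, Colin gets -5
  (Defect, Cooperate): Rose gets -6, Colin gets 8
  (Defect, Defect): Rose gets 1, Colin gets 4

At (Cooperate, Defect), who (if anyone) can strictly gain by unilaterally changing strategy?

Both

Rose at (Cooperate, Defect) earns -3; deviating to Defect yields 1 — a strict improvement.
Colin earns -5; deviating to Cooperate yields 5 — a strict improvement.
Both Rose and Colin have strictly profitable deviations.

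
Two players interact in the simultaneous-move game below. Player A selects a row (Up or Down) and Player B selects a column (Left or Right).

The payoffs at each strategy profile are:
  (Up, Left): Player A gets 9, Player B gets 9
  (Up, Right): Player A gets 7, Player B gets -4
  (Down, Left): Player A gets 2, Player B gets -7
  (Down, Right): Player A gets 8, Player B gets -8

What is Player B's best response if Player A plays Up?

Left

Against Up, Player B earns 9 from Left and -4 from Right.
So Left is the best response.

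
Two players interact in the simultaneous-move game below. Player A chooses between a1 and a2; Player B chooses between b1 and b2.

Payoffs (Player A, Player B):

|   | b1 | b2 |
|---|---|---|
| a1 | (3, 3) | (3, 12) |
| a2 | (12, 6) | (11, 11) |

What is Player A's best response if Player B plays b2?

Against b2, Player A earns 3 from a1 and 11 from a2.
So a2 is the best response.

a2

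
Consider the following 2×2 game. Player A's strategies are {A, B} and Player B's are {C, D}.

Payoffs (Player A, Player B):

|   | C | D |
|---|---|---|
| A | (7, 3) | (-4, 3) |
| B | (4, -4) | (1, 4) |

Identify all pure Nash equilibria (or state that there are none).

(A, C) and (B, D)

(A, C): Player A gets 7 ≥ 4 from B, and Player B gets 3 ≥ 3 from D — Nash equilibrium.
(A, D): Player A prefers B (1 > -4) — not an equilibrium.
(B, C): Player A prefers A (7 > 4); Player B prefers D (4 > -4) — not an equilibrium.
(B, D): Player A gets 1 ≥ -4 from A, and Player B gets 4 ≥ -4 from C — Nash equilibrium.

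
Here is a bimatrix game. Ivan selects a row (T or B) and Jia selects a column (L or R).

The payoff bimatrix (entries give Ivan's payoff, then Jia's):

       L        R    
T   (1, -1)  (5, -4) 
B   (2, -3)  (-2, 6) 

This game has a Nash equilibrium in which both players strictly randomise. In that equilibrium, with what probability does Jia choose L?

Let c be the probability that Jia plays L. In a completely mixed equilibrium, Ivan must be indifferent between T and B.
Ivan's expected payoff from T is c + 5(1−c); from B it is 2c − 2(1−c).
Setting these equal: −4c + 5 = 4c − 2, so c = 7/8.

7/8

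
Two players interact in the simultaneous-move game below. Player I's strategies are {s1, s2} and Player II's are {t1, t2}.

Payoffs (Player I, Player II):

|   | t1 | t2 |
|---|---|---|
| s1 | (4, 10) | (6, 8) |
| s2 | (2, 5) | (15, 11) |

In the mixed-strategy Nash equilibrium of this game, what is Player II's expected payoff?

First find p, the probability Player I plays s1, from Player II's indifference between t1 and t2: 10p + 5(1−p) = 8p + 11(1−p), giving p = 3/4.
Since Player II is indifferent in equilibrium, Player II's expected payoff equals the payoff from either column against (3/4, 1/4). Using t1: 10(3/4) + 5(1/4) = 35/4.

35/4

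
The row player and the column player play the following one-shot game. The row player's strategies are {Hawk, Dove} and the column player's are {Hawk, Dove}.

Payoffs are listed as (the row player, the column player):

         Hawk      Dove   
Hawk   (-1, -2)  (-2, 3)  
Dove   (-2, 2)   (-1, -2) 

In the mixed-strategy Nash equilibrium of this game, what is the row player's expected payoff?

First find q, the probability the column player plays Hawk, from the row player's indifference between Hawk and Dove: −q − 2(1−q) = −2q − (1−q), giving q = 1/2.
Since the row player is indifferent in equilibrium, the row player's expected payoff equals the payoff from either row against (1/2, 1/2). Using Hawk: −(1/2) − 2(1/2) = -3/2.

-3/2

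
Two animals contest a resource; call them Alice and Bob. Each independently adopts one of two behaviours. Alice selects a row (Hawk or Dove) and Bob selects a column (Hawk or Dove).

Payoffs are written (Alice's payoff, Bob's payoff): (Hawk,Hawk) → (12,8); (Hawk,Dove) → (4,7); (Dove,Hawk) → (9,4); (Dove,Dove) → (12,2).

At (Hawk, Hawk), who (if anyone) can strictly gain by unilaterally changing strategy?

Neither

Alice at (Hawk, Hawk) earns 12; deviating to Dove yields 9 — not better.
Bob earns 8; deviating to Dove yields 7 — not better.
Neither player can strictly improve; the profile is a Nash equilibrium.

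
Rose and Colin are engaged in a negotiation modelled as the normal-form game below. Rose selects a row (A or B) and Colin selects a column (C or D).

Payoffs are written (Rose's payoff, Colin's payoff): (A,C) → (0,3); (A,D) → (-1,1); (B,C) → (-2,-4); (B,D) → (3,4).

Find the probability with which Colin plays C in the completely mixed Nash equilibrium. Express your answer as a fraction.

2/3

Let c be the probability that Colin plays C. In a completely mixed equilibrium, Rose must be indifferent between A and B.
Rose's expected payoff from A is −(1−c); from B it is −2c + 3(1−c).
Setting these equal: c − 1 = −5c + 3, so c = 2/3.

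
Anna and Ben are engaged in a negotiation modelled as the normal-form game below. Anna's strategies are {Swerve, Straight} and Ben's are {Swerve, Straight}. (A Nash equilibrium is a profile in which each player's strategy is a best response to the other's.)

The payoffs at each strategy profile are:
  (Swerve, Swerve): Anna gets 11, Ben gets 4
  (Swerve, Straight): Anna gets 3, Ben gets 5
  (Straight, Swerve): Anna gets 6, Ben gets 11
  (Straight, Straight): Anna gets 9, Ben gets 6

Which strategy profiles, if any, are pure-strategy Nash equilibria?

none

(Swerve, Swerve): Ben prefers Straight (5 > 4) — not an equilibrium.
(Swerve, Straight): Anna prefers Straight (9 > 3) — not an equilibrium.
(Straight, Swerve): Anna prefers Swerve (11 > 6) — not an equilibrium.
(Straight, Straight): Ben prefers Swerve (11 > 6) — not an equilibrium.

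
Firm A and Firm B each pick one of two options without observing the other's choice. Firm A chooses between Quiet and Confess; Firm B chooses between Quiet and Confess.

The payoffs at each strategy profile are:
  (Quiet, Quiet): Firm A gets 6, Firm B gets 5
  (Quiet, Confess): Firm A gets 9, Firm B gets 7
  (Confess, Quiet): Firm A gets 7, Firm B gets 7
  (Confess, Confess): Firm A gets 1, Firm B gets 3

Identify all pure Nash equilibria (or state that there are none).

(Quiet, Quiet): Firm A prefers Confess (7 > 6); Firm B prefers Confess (7 > 5) — not an equilibrium.
(Quiet, Confess): Firm A gets 9 ≥ 1 from Confess, and Firm B gets 7 ≥ 5 from Quiet — Nash equilibrium.
(Confess, Quiet): Firm A gets 7 ≥ 6 from Quiet, and Firm B gets 7 ≥ 3 from Confess — Nash equilibrium.
(Confess, Confess): Firm A prefers Quiet (9 > 1); Firm B prefers Quiet (7 > 3) — not an equilibrium.

(Quiet, Confess) and (Confess, Quiet)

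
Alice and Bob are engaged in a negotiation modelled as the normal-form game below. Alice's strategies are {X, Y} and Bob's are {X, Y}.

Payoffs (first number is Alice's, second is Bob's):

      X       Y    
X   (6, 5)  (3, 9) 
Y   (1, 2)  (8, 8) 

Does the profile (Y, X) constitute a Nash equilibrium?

At (Y, X), Alice earns 1; switching to X would give 6, so Alice would deviate.
Bob earns 2; switching to Y would give 8, so Bob would deviate.
Since at least one player can profitably deviate, this is not a Nash equilibrium.

No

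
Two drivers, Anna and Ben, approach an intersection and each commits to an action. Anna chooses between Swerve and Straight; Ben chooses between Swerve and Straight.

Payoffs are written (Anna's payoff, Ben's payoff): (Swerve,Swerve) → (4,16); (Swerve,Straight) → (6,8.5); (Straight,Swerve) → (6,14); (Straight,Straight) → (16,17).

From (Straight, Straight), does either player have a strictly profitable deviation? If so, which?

Anna at (Straight, Straight) earns 16; deviating to Swerve yields 6 — not better.
Ben earns 17; deviating to Swerve yields 14 — not better.
Neither player can strictly improve; the profile is a Nash equilibrium.

Neither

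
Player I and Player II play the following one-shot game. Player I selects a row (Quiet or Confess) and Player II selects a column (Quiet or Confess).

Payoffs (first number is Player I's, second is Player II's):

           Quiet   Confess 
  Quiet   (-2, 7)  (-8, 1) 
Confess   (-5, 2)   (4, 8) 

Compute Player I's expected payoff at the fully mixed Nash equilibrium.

-16/5

First find y, the probability Player II plays Quiet, from Player I's indifference between Quiet and Confess: −2y − 8(1−y) = −5y + 4(1−y), giving y = 4/5.
Since Player I is indifferent in equilibrium, Player I's expected payoff equals the payoff from either row against (4/5, 1/5). Using Quiet: −2(4/5) − 8(1/5) = -16/5.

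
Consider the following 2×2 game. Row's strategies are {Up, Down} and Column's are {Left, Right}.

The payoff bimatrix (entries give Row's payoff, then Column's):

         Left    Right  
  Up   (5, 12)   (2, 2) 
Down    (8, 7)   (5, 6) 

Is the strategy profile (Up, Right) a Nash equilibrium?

No

At (Up, Right), Row earns 2; switching to Down would give 5, so Row would deviate.
Column earns 2; switching to Left would give 12, so Column would deviate.
Since at least one player can profitably deviate, this is not a Nash equilibrium.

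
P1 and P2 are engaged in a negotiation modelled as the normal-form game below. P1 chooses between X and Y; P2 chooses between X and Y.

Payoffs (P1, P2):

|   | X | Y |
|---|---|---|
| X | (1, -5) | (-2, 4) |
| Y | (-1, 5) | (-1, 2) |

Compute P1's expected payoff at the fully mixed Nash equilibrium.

First find y, the probability P2 plays X, from P1's indifference between X and Y: y − 2(1−y) = −y − (1−y), giving y = 1/3.
Since P1 is indifferent in equilibrium, P1's expected payoff equals the payoff from either row against (1/3, 2/3). Using X: (1/3) − 2(2/3) = -1.

-1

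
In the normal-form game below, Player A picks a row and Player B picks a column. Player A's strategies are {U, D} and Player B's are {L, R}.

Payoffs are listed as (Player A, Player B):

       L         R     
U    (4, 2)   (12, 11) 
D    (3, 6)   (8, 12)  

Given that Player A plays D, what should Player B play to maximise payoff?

R

Against D, Player B earns 6 from L and 12 from R.
So R is the best response.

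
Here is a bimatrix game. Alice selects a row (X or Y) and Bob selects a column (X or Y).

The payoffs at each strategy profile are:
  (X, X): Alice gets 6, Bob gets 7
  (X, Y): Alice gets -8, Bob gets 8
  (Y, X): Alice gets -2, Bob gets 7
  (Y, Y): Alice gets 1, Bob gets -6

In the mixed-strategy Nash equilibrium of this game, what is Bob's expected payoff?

7

First find p, the probability Alice plays X, from Bob's indifference between X and Y: 7p + 7(1−p) = 8p − 6(1−p), giving p = 13/14.
Since Bob is indifferent in equilibrium, Bob's expected payoff equals the payoff from either column against (13/14, 1/14). Using X: 7(13/14) + 7(1/14) = 7.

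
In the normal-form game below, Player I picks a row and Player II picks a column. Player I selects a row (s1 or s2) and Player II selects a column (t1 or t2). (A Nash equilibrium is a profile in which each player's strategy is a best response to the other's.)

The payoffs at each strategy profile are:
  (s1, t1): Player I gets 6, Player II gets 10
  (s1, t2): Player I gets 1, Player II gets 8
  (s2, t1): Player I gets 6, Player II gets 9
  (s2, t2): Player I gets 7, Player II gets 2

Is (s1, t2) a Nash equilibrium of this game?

At (s1, t2), Player I earns 1; switching to s2 would give 7, so Player I would deviate.
Player II earns 8; switching to t1 would give 10, so Player II would deviate.
Since at least one player can profitably deviate, this is not a Nash equilibrium.

No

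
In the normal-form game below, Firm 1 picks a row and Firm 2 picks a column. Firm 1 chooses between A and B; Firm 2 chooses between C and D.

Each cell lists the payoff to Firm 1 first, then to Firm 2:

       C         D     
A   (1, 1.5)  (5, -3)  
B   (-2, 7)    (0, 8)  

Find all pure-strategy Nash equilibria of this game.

(A, C)

(A, C): Firm 1 gets 1 ≥ -2 from B, and Firm 2 gets 1.5 ≥ -3 from D — Nash equilibrium.
(A, D): Firm 2 prefers C (1.5 > -3) — not an equilibrium.
(B, C): Firm 1 prefers A (1 > -2); Firm 2 prefers D (8 > 7) — not an equilibrium.
(B, D): Firm 1 prefers A (5 > 0) — not an equilibrium.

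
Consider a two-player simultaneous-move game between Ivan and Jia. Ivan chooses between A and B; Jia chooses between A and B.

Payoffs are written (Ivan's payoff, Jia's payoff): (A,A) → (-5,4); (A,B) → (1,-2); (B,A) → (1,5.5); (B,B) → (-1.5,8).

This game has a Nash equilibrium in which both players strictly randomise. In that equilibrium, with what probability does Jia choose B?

Let y be the probability that Jia plays A. In a completely mixed equilibrium, Ivan must be indifferent between A and B.
Ivan's expected payoff from A is −5y + (1−y); from B it is y − 1.5(1−y).
Setting these equal: −6y + 1 = 2.5y − 1.5, so y = 5/17.
Therefore Jia plays B with probability 1 − 5/17 = 12/17.

12/17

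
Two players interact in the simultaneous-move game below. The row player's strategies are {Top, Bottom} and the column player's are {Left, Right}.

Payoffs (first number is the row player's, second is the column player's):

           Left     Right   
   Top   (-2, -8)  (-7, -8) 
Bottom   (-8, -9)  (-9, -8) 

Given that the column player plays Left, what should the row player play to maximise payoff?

Top

Against Left, the row player earns -2 from Top and -8 from Bottom.
So Top is the best response.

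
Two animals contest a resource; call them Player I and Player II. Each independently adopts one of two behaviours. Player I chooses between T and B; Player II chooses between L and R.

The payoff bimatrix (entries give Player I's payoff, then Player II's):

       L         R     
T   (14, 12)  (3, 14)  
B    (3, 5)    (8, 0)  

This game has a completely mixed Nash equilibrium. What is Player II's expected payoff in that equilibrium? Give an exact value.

10

First find p, the probability Player I plays T, from Player II's indifference between L and R: 12p + 5(1−p) = 14p, giving p = 5/7.
Since Player II is indifferent in equilibrium, Player II's expected payoff equals the payoff from either column against (5/7, 2/7). Using L: 12(5/7) + 5(2/7) = 10.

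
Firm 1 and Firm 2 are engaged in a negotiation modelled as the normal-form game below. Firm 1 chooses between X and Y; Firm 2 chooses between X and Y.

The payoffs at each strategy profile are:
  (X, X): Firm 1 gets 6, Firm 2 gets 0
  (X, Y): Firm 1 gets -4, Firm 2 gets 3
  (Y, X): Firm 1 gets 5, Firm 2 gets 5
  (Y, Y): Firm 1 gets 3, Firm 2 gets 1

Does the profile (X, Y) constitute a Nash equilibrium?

At (X, Y), Firm 1 earns -4; switching to Y would give 3, so Firm 1 would deviate.
Firm 2 earns 3; switching to X would give 0, so Firm 2 has no profitable deviation.
Since at least one player can profitably deviate, this is not a Nash equilibrium.

No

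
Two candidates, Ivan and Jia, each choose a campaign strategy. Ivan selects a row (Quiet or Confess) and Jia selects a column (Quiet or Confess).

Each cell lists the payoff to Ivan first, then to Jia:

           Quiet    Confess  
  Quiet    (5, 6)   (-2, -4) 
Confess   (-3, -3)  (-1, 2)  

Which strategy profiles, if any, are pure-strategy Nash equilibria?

(Quiet, Quiet) and (Confess, Confess)

(Quiet, Quiet): Ivan gets 5 ≥ -3 from Confess, and Jia gets 6 ≥ -4 from Confess — Nash equilibrium.
(Quiet, Confess): Ivan prefers Confess (-1 > -2); Jia prefers Quiet (6 > -4) — not an equilibrium.
(Confess, Quiet): Ivan prefers Quiet (5 > -3); Jia prefers Confess (2 > -3) — not an equilibrium.
(Confess, Confess): Ivan gets -1 ≥ -2 from Quiet, and Jia gets 2 ≥ -3 from Quiet — Nash equilibrium.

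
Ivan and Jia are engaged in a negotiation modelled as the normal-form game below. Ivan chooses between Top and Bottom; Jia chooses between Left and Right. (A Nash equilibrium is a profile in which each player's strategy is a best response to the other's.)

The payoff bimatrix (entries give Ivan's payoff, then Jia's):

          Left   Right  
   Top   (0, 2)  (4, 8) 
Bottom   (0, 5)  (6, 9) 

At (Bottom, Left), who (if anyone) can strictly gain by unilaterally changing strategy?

Jia

Ivan at (Bottom, Left) earns 0; deviating to Top yields 0 — not better.
Jia earns 5; deviating to Right yields 9 — a strict improvement.
Only Jia has a strictly profitable deviation.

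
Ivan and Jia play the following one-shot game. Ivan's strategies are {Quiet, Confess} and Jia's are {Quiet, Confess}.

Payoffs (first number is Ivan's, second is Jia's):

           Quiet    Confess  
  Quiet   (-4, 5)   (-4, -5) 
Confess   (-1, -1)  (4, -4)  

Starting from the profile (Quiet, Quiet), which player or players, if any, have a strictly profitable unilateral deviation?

Ivan

Ivan at (Quiet, Quiet) earns -4; deviating to Confess yields -1 — a strict improvement.
Jia earns 5; deviating to Confess yields -5 — not better.
Only Ivan has a strictly profitable deviation.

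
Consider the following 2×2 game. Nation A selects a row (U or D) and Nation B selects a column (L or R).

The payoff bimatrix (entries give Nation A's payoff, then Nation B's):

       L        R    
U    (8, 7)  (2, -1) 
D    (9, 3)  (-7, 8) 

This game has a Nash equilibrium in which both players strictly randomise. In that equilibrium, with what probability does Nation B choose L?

9/10

Let c be the probability that Nation B plays L. In a completely mixed equilibrium, Nation A must be indifferent between U and D.
Nation A's expected payoff from U is 8c + 2(1−c); from D it is 9c − 7(1−c).
Setting these equal: 6c + 2 = 16c − 7, so c = 9/10.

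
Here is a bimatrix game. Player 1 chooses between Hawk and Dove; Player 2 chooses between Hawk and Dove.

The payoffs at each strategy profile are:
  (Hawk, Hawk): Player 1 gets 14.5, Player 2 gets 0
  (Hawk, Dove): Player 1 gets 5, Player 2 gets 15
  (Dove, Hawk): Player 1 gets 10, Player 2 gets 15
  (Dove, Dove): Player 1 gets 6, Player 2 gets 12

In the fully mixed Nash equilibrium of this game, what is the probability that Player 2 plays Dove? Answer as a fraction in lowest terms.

9/11

Let q be the probability that Player 2 plays Hawk. In a completely mixed equilibrium, Player 1 must be indifferent between Hawk and Dove.
Player 1's expected payoff from Hawk is 14.5q + 5(1−q); from Dove it is 10q + 6(1−q).
Setting these equal: 9.5q + 5 = 4q + 6, so q = 2/11.
Therefore Player 2 plays Dove with probability 1 − 2/11 = 9/11.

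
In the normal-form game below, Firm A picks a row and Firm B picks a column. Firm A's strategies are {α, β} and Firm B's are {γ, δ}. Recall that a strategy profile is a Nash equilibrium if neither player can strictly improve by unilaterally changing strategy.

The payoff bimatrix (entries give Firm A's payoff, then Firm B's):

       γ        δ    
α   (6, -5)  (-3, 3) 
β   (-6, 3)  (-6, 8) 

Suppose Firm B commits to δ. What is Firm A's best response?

α

Against δ, Firm A earns -3 from α and -6 from β.
So α is the best response.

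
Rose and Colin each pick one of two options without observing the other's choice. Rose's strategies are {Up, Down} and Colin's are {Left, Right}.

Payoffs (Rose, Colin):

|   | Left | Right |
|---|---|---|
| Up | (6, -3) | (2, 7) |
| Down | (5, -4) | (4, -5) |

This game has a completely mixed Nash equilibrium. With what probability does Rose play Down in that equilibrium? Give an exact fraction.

10/11

Let r be the probability that Rose plays Up. In a completely mixed equilibrium, Colin must be indifferent between Left and Right.
Colin's expected payoff from Left is −3r − 4(1−r); from Right it is 7r − 5(1−r).
Setting these equal: r − 4 = 12r − 5, so r = 1/11.
Therefore Rose plays Down with probability 1 − 1/11 = 10/11.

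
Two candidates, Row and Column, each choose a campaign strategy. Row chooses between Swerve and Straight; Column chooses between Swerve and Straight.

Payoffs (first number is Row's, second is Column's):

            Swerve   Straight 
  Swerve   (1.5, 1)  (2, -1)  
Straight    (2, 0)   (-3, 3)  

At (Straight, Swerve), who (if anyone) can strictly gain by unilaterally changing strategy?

Column

Row at (Straight, Swerve) earns 2; deviating to Swerve yields 1.5 — not better.
Column earns 0; deviating to Straight yields 3 — a strict improvement.
Only Column has a strictly profitable deviation.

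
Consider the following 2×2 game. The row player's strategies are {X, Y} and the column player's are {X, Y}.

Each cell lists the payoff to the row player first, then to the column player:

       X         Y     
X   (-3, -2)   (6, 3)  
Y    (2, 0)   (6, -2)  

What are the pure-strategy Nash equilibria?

(X, Y) and (Y, X)

(X, X): the row player prefers Y (2 > -3); the column player prefers Y (3 > -2) — not an equilibrium.
(X, Y): the row player gets 6 ≥ 6 from Y, and the column player gets 3 ≥ -2 from X — Nash equilibrium.
(Y, X): the row player gets 2 ≥ -3 from X, and the column player gets 0 ≥ -2 from Y — Nash equilibrium.
(Y, Y): the column player prefers X (0 > -2) — not an equilibrium.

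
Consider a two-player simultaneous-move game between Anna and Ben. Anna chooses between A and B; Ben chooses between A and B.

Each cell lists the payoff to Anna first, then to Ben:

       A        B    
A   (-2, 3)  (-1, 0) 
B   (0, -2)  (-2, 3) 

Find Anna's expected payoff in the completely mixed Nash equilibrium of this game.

-4/3

First find y, the probability Ben plays A, from Anna's indifference between A and B: −2y − (1−y) = −2(1−y), giving y = 1/3.
Since Anna is indifferent in equilibrium, Anna's expected payoff equals the payoff from either row against (1/3, 2/3). Using A: −2(1/3) − (2/3) = -4/3.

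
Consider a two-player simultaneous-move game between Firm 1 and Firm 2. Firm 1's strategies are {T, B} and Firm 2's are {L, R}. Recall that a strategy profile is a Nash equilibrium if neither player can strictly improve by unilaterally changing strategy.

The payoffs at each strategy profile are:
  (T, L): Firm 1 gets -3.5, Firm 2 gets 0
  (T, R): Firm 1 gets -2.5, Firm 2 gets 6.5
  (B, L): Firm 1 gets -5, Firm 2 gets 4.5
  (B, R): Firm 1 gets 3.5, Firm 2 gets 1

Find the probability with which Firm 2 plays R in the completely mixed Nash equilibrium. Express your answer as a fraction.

1/5

Let y be the probability that Firm 2 plays L. In a completely mixed equilibrium, Firm 1 must be indifferent between T and B.
Firm 1's expected payoff from T is −3.5y − 2.5(1−y); from B it is −5y + 3.5(1−y).
Setting these equal: −y − 2.5 = −8.5y + 3.5, so y = 4/5.
Therefore Firm 2 plays R with probability 1 − 4/5 = 1/5.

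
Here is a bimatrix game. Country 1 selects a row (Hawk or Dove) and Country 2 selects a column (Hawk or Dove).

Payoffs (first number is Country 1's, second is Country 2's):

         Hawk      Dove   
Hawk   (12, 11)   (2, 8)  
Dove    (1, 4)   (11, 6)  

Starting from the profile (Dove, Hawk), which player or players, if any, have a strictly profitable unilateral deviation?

Country 1 at (Dove, Hawk) earns 1; deviating to Hawk yields 12 — a strict improvement.
Country 2 earns 4; deviating to Dove yields 6 — a strict improvement.
Both Country 1 and Country 2 have strictly profitable deviations.

Both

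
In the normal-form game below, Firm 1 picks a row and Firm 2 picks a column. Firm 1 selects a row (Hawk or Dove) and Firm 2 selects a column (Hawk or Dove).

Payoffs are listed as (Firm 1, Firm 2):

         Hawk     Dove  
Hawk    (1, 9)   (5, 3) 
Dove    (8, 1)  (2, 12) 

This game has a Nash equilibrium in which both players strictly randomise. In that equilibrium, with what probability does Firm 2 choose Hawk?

3/10

Let c be the probability that Firm 2 plays Hawk. In a completely mixed equilibrium, Firm 1 must be indifferent between Hawk and Dove.
Firm 1's expected payoff from Hawk is c + 5(1−c); from Dove it is 8c + 2(1−c).
Setting these equal: −4c + 5 = 6c + 2, so c = 3/10.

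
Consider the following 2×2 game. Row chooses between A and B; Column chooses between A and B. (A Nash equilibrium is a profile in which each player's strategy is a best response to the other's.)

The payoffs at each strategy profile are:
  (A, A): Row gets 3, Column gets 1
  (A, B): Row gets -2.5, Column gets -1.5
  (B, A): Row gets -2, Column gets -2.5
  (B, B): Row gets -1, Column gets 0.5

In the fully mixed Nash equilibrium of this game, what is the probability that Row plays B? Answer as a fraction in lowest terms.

Let p be the probability that Row plays A. In a completely mixed equilibrium, Column must be indifferent between A and B.
Column's expected payoff from A is p − 2.5(1−p); from B it is −1.5p + 0.5(1−p).
Setting these equal: 3.5p − 2.5 = −2p + 0.5, so p = 6/11.
Therefore Row plays B with probability 1 − 6/11 = 5/11.

5/11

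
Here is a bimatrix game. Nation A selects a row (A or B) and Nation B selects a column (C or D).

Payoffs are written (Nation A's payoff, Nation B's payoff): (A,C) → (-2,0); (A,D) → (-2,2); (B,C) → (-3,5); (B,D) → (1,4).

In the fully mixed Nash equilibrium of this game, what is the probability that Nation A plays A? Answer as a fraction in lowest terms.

1/3

Let x be the probability that Nation A plays A. In a completely mixed equilibrium, Nation B must be indifferent between C and D.
Nation B's expected payoff from C is 5(1−x); from D it is 2x + 4(1−x).
Setting these equal: −5x + 5 = −2x + 4, so x = 1/3.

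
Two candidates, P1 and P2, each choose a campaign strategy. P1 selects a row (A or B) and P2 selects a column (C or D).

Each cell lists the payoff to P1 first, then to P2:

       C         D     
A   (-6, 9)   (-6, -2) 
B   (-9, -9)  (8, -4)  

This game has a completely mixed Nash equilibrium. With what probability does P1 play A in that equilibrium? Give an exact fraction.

Let x be the probability that P1 plays A. In a completely mixed equilibrium, P2 must be indifferent between C and D.
P2's expected payoff from C is 9x − 9(1−x); from D it is −2x − 4(1−x).
Setting these equal: 18x − 9 = 2x − 4, so x = 5/16.

5/16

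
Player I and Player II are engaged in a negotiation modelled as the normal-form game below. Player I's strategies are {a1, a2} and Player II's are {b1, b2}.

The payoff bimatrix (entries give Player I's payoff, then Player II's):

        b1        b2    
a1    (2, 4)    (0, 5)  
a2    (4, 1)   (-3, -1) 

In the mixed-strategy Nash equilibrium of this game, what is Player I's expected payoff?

6/5

First find y, the probability Player II plays b1, from Player I's indifference between a1 and a2: 2y = 4y − 3(1−y), giving y = 3/5.
Since Player I is indifferent in equilibrium, Player I's expected payoff equals the payoff from either row against (3/5, 2/5). Using a1: 2(3/5) = 6/5.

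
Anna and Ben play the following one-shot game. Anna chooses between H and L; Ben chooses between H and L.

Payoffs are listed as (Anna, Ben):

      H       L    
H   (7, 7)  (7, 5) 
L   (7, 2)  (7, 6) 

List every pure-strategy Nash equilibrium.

(H, H) and (L, L)

(H, H): Anna gets 7 ≥ 7 from L, and Ben gets 7 ≥ 5 from L — Nash equilibrium.
(H, L): Ben prefers H (7 > 5) — not an equilibrium.
(L, H): Ben prefers L (6 > 2) — not an equilibrium.
(L, L): Anna gets 7 ≥ 7 from H, and Ben gets 6 ≥ 2 from H — Nash equilibrium.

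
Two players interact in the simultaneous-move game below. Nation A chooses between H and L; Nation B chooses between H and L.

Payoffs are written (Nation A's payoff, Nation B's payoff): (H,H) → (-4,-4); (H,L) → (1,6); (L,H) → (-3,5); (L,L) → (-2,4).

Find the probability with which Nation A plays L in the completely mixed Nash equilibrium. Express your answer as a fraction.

Let r be the probability that Nation A plays H. In a completely mixed equilibrium, Nation B must be indifferent between H and L.
Nation B's expected payoff from H is −4r + 5(1−r); from L it is 6r + 4(1−r).
Setting these equal: −9r + 5 = 2r + 4, so r = 1/11.
Therefore Nation A plays L with probability 1 − 1/11 = 10/11.

10/11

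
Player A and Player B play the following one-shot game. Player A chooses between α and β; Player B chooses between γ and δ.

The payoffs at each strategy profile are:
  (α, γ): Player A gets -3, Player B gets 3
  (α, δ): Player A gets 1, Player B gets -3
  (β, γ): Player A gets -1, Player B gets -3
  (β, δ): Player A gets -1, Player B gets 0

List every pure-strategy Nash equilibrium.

(α, γ): Player A prefers β (-1 > -3) — not an equilibrium.
(α, δ): Player B prefers γ (3 > -3) — not an equilibrium.
(β, γ): Player B prefers δ (0 > -3) — not an equilibrium.
(β, δ): Player A prefers α (1 > -1) — not an equilibrium.

none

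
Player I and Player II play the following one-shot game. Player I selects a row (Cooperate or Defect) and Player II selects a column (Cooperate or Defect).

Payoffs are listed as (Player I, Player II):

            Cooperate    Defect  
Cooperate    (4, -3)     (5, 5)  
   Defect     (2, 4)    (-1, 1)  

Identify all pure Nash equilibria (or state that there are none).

(Cooperate, Defect)

(Cooperate, Cooperate): Player II prefers Defect (5 > -3) — not an equilibrium.
(Cooperate, Defect): Player I gets 5 ≥ -1 from Defect, and Player II gets 5 ≥ -3 from Cooperate — Nash equilibrium.
(Defect, Cooperate): Player I prefers Cooperate (4 > 2) — not an equilibrium.
(Defect, Defect): Player I prefers Cooperate (5 > -1); Player II prefers Cooperate (4 > 1) — not an equilibrium.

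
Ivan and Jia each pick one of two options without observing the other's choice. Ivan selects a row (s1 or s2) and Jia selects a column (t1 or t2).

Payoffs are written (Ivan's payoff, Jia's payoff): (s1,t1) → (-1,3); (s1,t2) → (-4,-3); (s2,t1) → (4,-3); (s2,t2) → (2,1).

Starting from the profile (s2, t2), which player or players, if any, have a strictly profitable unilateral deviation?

Neither

Ivan at (s2, t2) earns 2; deviating to s1 yields -4 — not better.
Jia earns 1; deviating to t1 yields -3 — not better.
Neither player can strictly improve; the profile is a Nash equilibrium.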